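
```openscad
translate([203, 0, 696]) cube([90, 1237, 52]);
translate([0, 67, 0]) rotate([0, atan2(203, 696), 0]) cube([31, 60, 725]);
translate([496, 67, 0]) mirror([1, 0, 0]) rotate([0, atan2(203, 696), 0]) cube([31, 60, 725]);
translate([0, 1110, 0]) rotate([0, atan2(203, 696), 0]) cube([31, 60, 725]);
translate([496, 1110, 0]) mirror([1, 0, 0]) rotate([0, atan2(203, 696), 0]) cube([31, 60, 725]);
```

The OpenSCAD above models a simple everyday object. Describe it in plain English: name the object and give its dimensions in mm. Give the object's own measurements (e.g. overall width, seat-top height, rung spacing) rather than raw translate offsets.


A sawhorse. A 90×1237×52 mm beam (x, y, z) sits on two A-frame leg pairs. Each pair is two raked legs of 31×60 mm section (60 mm along y) splaying symmetrically in x. Each leg rises 696 mm vertically over 203 mm of horizontal reach and is 725 mm long along its own axis. Every leg's outer bottom edge rests on the floor and its outer top edge meets a bottom edge of the beam — the left legs (tilting toward +x) meet the beam's −x bottom edge, the right legs (their mirror images, tilting toward −x) meet its +x bottom edge — so the leg tops tuck under the beam, the beam's underside is 696 mm above the floor, and the feet are 496 mm apart outside-to-outside with the beam centred between them. The two leg pairs are set in 67 mm from either end of the beam.


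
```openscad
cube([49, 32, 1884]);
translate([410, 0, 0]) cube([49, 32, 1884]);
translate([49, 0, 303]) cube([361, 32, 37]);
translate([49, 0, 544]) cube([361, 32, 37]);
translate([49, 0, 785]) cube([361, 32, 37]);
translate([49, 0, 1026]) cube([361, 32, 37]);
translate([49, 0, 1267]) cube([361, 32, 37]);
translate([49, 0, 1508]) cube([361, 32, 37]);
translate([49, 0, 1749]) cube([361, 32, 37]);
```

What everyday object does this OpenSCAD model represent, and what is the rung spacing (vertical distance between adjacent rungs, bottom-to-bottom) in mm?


A ladder. The rung spacing is 241 mm.

Two tall 49×32 posts with 7 short bars between them — a ladder. Adjacent rungs sit at z = 303 and z = 544, so the spacing is 544 − 303 = 241 mm.


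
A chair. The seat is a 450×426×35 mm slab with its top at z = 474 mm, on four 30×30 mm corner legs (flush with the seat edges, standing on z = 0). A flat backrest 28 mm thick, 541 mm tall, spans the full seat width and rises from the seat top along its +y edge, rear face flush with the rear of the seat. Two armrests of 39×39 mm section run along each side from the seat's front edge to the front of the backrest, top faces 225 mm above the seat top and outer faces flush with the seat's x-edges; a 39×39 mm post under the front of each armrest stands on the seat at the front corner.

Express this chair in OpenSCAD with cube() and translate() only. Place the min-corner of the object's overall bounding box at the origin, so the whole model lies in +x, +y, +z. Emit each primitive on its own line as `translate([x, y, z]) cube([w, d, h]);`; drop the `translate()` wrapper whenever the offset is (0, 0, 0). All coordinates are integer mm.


// leg_h = 474 - 35 = 439
// arm post h = 225 - 39 = 186
translate([0, 0, 439]) cube([450, 426, 35]);
cube([30, 30, 439]);
translate([420, 0, 0]) cube([30, 30, 439]);
translate([0, 396, 0]) cube([30, 30, 439]);
translate([420, 396, 0]) cube([30, 30, 439]);
translate([0, 398, 474]) cube([450, 28, 541]);
translate([0, 0, 660]) cube([39, 398, 39]);
translate([411, 0, 660]) cube([39, 398, 39]);
translate([0, 0, 474]) cube([39, 39, 186]);
translate([411, 0, 474]) cube([39, 39, 186]);


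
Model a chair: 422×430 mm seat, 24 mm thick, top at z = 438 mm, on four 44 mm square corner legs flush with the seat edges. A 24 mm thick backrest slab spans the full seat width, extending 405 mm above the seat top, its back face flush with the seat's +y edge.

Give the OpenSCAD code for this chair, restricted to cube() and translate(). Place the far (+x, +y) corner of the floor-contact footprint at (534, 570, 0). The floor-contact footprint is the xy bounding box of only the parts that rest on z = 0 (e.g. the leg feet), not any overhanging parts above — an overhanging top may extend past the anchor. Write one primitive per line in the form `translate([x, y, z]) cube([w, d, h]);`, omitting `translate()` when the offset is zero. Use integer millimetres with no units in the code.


translate([112, 140, 414]) cube([422, 430, 24]);
translate([112, 140, 0]) cube([44, 44, 414]);
translate([490, 140, 0]) cube([44, 44, 414]);
translate([112, 526, 0]) cube([44, 44, 414]);
translate([490, 526, 0]) cube([44, 44, 414]);
translate([112, 546, 438]) cube([422, 24, 405]);


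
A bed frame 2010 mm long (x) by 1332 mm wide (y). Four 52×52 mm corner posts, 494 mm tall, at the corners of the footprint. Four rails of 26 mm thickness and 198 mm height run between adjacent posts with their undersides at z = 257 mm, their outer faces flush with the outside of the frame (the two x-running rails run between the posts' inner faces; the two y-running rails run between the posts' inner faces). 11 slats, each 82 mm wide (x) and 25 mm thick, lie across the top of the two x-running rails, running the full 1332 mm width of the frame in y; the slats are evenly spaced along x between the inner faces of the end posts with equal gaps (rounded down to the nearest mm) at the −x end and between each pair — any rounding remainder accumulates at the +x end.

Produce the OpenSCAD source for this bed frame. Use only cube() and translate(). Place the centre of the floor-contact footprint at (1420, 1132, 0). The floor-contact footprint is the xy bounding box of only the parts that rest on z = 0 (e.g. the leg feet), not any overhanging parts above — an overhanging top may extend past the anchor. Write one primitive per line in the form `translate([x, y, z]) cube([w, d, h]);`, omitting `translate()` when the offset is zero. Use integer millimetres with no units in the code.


translate([415, 466, 0]) cube([52, 52, 494]);
translate([415, 1746, 0]) cube([52, 52, 494]);
translate([2373, 466, 0]) cube([52, 52, 494]);
translate([2373, 1746, 0]) cube([52, 52, 494]);
translate([467, 466, 257]) cube([1906, 26, 198]);
translate([467, 1772, 257]) cube([1906, 26, 198]);
translate([415, 518, 257]) cube([26, 1228, 198]);
translate([2399, 518, 257]) cube([26, 1228, 198]);
translate([550, 466, 455]) cube([82, 1332, 25]);
translate([715, 466, 455]) cube([82, 1332, 25]);
translate([880, 466, 455]) cube([82, 1332, 25]);
translate([1045, 466, 455]) cube([82, 1332, 25]);
translate([1210, 466, 455]) cube([82, 1332, 25]);
translate([1375, 466, 455]) cube([82, 1332, 25]);
translate([1540, 466, 455]) cube([82, 1332, 25]);
translate([1705, 466, 455]) cube([82, 1332, 25]);
translate([1870, 466, 455]) cube([82, 1332, 25]);
translate([2035, 466, 455]) cube([82, 1332, 25]);
translate([2200, 466, 455]) cube([82, 1332, 25]);


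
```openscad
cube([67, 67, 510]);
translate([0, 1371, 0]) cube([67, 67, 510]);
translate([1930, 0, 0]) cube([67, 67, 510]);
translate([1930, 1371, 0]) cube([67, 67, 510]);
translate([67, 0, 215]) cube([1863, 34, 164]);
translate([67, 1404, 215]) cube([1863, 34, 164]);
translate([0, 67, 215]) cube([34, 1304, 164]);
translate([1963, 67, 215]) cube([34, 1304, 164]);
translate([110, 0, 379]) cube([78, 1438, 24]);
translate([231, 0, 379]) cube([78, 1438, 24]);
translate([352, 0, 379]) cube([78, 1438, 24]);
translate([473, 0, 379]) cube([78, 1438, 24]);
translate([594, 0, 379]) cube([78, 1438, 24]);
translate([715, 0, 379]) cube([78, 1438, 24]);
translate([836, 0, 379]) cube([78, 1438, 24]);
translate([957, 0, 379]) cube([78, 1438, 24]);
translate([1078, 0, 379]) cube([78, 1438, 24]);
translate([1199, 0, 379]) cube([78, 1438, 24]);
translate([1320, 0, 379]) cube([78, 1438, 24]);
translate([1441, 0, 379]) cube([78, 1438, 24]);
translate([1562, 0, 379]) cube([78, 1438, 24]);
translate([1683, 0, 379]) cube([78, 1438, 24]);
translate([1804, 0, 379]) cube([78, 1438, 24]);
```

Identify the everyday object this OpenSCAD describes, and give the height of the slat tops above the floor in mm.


A bed frame. The slat-top height is 403 mm.

Four posts, four rails, and a row of slats — a bed frame. Slats sit on the rails at z = 215 + 164 = 379; with slat thickness 24, the top is 403 mm.


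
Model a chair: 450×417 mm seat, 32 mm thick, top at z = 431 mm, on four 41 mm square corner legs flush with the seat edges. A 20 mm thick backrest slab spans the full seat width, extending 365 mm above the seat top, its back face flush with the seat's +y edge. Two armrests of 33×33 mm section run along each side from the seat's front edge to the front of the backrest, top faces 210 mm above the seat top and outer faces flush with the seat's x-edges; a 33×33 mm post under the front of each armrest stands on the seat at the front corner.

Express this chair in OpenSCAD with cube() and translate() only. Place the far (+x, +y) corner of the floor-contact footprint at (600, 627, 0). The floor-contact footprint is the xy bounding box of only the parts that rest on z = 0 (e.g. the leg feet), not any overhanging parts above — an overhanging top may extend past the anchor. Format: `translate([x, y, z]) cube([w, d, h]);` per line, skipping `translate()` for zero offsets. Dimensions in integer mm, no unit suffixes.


translate([150, 210, 399]) cube([450, 417, 32]);
translate([150, 210, 0]) cube([41, 41, 399]);
translate([559, 210, 0]) cube([41, 41, 399]);
translate([150, 586, 0]) cube([41, 41, 399]);
translate([559, 586, 0]) cube([41, 41, 399]);
translate([150, 607, 431]) cube([450, 20, 365]);
translate([150, 210, 608]) cube([33, 397, 33]);
translate([567, 210, 608]) cube([33, 397, 33]);
translate([150, 210, 431]) cube([33, 33, 177]);
translate([567, 210, 431]) cube([33, 33, 177]);


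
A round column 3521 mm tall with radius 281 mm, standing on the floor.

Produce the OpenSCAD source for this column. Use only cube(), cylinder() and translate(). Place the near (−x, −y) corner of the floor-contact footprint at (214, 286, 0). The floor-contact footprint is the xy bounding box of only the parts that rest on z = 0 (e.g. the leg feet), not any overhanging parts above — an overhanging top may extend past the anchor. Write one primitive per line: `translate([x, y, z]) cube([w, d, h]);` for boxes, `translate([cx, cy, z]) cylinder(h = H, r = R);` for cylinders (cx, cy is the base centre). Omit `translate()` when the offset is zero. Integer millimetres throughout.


translate([495, 567, 0]) cylinder(h = 3521, r = 281);


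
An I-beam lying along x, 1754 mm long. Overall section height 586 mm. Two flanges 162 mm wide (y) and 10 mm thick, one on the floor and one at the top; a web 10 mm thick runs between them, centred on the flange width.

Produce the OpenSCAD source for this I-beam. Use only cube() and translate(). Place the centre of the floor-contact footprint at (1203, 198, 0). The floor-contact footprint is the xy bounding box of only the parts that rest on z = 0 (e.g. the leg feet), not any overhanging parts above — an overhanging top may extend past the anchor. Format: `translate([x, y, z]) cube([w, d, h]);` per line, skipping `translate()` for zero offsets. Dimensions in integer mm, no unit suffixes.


translate([326, 117, 0]) cube([1754, 162, 10]);
translate([326, 193, 10]) cube([1754, 10, 566]);
translate([326, 117, 576]) cube([1754, 162, 10]);


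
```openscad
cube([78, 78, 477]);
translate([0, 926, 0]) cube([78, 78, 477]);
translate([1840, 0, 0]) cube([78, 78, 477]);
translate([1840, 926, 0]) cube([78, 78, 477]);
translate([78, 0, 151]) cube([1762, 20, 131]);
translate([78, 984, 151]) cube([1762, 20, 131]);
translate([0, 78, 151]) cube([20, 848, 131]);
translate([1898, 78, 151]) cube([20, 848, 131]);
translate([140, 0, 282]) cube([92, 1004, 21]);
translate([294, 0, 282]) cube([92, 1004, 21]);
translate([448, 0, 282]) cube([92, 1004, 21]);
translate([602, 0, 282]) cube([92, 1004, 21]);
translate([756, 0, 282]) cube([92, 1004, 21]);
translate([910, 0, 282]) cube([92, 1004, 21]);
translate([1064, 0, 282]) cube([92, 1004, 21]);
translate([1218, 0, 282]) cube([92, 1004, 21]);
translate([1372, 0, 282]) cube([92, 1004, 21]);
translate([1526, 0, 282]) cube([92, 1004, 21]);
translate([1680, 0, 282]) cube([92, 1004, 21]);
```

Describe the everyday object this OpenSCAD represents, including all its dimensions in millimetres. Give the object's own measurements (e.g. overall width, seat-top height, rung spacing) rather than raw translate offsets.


A bed frame 1918 mm long (x) by 1004 mm wide (y). Four 78×78 mm corner posts, 477 mm tall, at the corners of the footprint. Four rails of 20 mm thickness and 131 mm height run between adjacent posts with their undersides at z = 151 mm, their outer faces flush with the outside of the frame (the two x-running rails run between the posts' inner faces; the two y-running rails run between the posts' inner faces). 11 slats, each 92 mm wide (x) and 21 mm thick, lie across the top of the two x-running rails, running the full 1004 mm width of the frame in y; along x they sit between the end posts with a 62 mm gap after the −x posts and between neighbouring slats, leaving 68 mm before the +x posts.


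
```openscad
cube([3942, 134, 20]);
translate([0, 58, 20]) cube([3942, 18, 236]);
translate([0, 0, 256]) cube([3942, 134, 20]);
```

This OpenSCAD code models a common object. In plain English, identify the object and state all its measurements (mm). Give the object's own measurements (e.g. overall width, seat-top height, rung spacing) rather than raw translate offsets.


An I-beam lying along x, 3942 mm long. Overall section height 276 mm. Two flanges 134 mm wide (y) and 20 mm thick, one on the floor and one at the top; a web 18 mm thick runs between them, centred on the flange width.


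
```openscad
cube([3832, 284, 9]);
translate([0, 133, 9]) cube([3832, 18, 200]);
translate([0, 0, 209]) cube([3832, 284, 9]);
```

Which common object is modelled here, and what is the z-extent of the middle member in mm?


An I-beam. The web height is 200 mm.

Two wide flanges with a thin centred web — an I-beam. Overall 218 mm minus two 9 mm flanges gives a web of 218 − 2·9 = 200 mm.


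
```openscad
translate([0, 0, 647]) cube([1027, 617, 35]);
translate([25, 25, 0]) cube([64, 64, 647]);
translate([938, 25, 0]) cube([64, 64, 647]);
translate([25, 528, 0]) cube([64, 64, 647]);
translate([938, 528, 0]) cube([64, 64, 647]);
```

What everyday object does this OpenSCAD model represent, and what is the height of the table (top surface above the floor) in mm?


A table. The table height is 682 mm.

A 1027×617×35 slab sits at z = 647 on four 64 mm square posts — a table. The top surface is at 647 + 35 = 682 mm.


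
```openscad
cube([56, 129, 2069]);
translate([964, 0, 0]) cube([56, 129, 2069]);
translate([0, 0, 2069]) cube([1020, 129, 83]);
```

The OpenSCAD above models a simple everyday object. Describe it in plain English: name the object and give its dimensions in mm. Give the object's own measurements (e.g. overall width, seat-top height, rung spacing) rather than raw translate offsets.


A door frame. The clear opening is 908 mm wide and 2069 mm high. Two 56 mm wide jambs, 129 mm deep, stand either side of the opening from the floor to the top of the opening. A 83 mm thick head sits across the top of both jambs, spanning the full outside width of the frame.


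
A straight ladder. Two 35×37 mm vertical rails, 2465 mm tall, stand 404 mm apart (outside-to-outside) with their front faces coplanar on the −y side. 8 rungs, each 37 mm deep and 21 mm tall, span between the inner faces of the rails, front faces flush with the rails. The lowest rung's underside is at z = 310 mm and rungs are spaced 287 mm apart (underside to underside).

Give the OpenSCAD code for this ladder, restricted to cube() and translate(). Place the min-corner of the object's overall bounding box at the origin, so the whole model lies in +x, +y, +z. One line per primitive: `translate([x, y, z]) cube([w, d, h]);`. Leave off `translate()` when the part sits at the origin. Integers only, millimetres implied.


cube([35, 37, 2465]);
translate([369, 0, 0]) cube([35, 37, 2465]);
translate([35, 0, 310]) cube([334, 37, 21]);
translate([35, 0, 597]) cube([334, 37, 21]);
translate([35, 0, 884]) cube([334, 37, 21]);
translate([35, 0, 1171]) cube([334, 37, 21]);
translate([35, 0, 1458]) cube([334, 37, 21]);
translate([35, 0, 1745]) cube([334, 37, 21]);
translate([35, 0, 2032]) cube([334, 37, 21]);
translate([35, 0, 2319]) cube([334, 37, 21]);


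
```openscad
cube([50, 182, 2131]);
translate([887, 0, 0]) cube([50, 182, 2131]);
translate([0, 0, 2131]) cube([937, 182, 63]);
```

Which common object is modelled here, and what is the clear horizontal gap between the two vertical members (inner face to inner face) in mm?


A door frame. The clear opening width is 837 mm.

Two 2131 mm tall posts with a header on top — a door frame. The left jamb is 50 mm wide at x = 0; the right jamb starts at x = 887. The clear opening is 887 − 50 = 837 mm.


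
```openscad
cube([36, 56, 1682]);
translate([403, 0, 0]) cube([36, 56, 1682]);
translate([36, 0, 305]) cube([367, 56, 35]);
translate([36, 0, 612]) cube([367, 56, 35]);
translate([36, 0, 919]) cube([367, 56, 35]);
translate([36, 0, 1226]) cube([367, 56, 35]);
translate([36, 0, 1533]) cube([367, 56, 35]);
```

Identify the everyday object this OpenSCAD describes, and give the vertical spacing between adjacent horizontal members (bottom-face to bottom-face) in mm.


A ladder. The rung spacing is 307 mm.

Two tall 36×56 posts with 5 short bars between them — a ladder. Adjacent rungs sit at z = 305 and z = 612, so the spacing is 612 − 305 = 307 mm.


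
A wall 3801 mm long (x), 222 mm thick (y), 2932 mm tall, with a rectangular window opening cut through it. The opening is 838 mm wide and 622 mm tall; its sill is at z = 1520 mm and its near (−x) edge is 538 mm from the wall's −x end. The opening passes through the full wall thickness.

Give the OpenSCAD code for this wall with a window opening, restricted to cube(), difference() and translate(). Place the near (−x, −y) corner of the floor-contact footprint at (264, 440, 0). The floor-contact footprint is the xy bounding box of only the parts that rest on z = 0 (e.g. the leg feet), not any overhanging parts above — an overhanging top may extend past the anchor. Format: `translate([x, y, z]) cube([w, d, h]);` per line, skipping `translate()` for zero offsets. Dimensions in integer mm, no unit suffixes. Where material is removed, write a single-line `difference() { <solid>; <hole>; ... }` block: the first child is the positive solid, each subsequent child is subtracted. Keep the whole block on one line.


difference() { translate([264, 440, 0]) cube([3801, 222, 2932]); translate([802, 440, 1520]) cube([838, 222, 622]); }


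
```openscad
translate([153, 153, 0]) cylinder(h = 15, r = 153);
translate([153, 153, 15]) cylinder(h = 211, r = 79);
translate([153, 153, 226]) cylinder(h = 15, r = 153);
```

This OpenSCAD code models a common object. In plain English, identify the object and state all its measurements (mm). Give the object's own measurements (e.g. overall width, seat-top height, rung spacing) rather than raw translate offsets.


A spool: two coaxial disc flanges of radius 153 mm and thickness 15 mm, joined by a core cylinder of radius 79 mm and height 211 mm. The lower flange rests on z = 0 and the three cylinders share a vertical axis.


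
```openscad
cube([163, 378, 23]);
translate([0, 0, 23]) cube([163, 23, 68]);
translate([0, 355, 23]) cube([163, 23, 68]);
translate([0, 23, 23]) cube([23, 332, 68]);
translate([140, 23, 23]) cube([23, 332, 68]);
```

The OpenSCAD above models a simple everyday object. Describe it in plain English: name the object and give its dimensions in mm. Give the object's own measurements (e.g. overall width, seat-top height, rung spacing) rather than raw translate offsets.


An open-topped rectangular box: outside dimensions 163×378×91 mm, with a uniform wall and base thickness of 23 mm. The base is a full 163×378 slab on the floor; four walls sit on top of the base. The front and back walls (the −y and +y sides) span the full width; the two side walls fit between them.


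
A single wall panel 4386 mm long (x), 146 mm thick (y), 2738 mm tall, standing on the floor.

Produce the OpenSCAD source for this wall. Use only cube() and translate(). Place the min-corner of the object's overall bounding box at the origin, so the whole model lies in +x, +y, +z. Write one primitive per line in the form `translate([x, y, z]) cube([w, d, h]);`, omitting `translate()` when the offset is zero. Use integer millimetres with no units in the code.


cube([4386, 146, 2738]);


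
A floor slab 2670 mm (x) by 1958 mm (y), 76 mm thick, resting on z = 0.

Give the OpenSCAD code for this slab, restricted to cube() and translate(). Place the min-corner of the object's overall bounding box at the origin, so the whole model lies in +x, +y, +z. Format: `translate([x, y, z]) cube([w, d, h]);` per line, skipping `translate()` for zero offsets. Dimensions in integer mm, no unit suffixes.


cube([2670, 1958, 76]);


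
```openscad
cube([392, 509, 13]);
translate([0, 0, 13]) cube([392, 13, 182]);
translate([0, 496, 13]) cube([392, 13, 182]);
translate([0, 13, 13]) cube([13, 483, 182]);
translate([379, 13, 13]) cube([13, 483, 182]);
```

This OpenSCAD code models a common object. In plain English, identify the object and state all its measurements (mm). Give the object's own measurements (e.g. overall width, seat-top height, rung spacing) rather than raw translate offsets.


An open-topped rectangular box: outside dimensions 392×509×195 mm, with a uniform wall and base thickness of 13 mm. The base is a full 392×509 slab on the floor; four walls sit on top of the base. The front and back walls (the −y and +y sides) span the full width; the two side walls fit between them.


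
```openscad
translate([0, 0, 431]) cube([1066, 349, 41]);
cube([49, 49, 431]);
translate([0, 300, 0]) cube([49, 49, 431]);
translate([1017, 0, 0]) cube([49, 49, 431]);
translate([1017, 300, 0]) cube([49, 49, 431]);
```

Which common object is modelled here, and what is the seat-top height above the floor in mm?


A bench. The seat-top height is 472 mm.

A long slab on four corner posts — a bench. The slab sits at z = 431 with thickness 41, so the top is 431 + 41 = 472 mm.


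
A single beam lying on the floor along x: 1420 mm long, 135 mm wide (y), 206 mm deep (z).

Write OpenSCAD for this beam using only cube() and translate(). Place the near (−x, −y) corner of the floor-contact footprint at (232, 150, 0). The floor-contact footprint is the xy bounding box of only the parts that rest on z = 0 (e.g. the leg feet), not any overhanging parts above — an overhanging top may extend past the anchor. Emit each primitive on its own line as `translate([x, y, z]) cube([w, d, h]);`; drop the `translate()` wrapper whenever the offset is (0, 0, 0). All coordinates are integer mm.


translate([232, 150, 0]) cube([1420, 135, 206]);


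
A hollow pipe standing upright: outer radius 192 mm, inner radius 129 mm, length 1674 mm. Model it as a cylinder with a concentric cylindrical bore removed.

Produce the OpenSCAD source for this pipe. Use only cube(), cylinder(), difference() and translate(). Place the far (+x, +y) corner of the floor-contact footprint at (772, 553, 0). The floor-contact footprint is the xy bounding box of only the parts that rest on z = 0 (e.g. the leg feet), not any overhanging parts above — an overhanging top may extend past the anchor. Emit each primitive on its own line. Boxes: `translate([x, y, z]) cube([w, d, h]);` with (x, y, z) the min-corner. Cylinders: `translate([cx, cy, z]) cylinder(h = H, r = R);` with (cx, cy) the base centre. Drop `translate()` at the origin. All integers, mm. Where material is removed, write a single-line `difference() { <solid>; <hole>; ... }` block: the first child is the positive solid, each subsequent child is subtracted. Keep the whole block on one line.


difference() { translate([580, 361, 0]) cylinder(h = 1674, r = 192); translate([580, 361, 0]) cylinder(h = 1674, r = 129); }


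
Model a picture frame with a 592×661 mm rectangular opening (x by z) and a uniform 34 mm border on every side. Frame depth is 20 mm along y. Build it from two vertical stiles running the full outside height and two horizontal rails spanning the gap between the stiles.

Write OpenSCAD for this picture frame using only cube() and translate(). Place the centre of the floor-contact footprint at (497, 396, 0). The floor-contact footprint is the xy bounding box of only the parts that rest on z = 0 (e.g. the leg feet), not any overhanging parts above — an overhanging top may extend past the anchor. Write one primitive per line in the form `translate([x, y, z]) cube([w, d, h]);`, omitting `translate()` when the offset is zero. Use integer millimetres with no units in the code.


translate([167, 386, 0]) cube([34, 20, 729]);
translate([793, 386, 0]) cube([34, 20, 729]);
translate([201, 386, 0]) cube([592, 20, 34]);
translate([201, 386, 695]) cube([592, 20, 34]);


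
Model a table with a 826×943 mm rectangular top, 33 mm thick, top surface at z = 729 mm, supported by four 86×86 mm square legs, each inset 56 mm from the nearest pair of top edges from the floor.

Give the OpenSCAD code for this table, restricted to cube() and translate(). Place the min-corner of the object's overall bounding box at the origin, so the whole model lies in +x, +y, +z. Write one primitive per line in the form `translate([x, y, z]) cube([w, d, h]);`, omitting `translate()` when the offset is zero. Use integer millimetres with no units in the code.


translate([0, 0, 696]) cube([826, 943, 33]);
translate([56, 56, 0]) cube([86, 86, 696]);
translate([684, 56, 0]) cube([86, 86, 696]);
translate([56, 801, 0]) cube([86, 86, 696]);
translate([684, 801, 0]) cube([86, 86, 696]);


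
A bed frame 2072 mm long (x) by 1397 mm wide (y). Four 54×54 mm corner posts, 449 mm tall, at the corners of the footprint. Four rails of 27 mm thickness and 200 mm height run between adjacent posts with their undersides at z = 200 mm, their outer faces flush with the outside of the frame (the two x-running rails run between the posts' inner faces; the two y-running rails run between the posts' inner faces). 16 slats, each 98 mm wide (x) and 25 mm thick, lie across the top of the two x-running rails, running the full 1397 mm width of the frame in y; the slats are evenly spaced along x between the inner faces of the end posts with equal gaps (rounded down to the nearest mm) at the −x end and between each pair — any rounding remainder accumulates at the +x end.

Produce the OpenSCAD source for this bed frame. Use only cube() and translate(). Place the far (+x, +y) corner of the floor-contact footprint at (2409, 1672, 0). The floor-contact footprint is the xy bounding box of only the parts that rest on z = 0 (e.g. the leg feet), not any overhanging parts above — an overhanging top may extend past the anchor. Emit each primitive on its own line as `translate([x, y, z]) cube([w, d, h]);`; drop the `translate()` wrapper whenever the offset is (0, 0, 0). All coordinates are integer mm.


translate([337, 275, 0]) cube([54, 54, 449]);
translate([337, 1618, 0]) cube([54, 54, 449]);
translate([2355, 275, 0]) cube([54, 54, 449]);
translate([2355, 1618, 0]) cube([54, 54, 449]);
translate([391, 275, 200]) cube([1964, 27, 200]);
translate([391, 1645, 200]) cube([1964, 27, 200]);
translate([337, 329, 200]) cube([27, 1289, 200]);
translate([2382, 329, 200]) cube([27, 1289, 200]);
translate([414, 275, 400]) cube([98, 1397, 25]);
translate([535, 275, 400]) cube([98, 1397, 25]);
translate([656, 275, 400]) cube([98, 1397, 25]);
translate([777, 275, 400]) cube([98, 1397, 25]);
translate([898, 275, 400]) cube([98, 1397, 25]);
translate([1019, 275, 400]) cube([98, 1397, 25]);
translate([1140, 275, 400]) cube([98, 1397, 25]);
translate([1261, 275, 400]) cube([98, 1397, 25]);
translate([1382, 275, 400]) cube([98, 1397, 25]);
translate([1503, 275, 400]) cube([98, 1397, 25]);
translate([1624, 275, 400]) cube([98, 1397, 25]);
translate([1745, 275, 400]) cube([98, 1397, 25]);
translate([1866, 275, 400]) cube([98, 1397, 25]);
translate([1987, 275, 400]) cube([98, 1397, 25]);
translate([2108, 275, 400]) cube([98, 1397, 25]);
translate([2229, 275, 400]) cube([98, 1397, 25]);


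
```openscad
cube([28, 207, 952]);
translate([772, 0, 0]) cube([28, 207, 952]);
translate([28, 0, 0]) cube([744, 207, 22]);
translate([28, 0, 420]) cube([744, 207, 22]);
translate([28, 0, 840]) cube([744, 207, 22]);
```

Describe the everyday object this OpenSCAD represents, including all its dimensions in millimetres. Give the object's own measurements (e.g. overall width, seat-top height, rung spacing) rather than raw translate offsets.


An open bookshelf. Two side panels, each 28 mm thick, 207 mm deep and 952 mm tall, stand 800 mm apart (outside-to-outside). Between them sit 3 shelves, each 22 mm thick and 207 mm deep, spanning the full gap between the sides. The bottom shelf rests on the floor (its underside at z = 0) and the clear gap between one shelf's top and the next shelf's underside is 398 mm.


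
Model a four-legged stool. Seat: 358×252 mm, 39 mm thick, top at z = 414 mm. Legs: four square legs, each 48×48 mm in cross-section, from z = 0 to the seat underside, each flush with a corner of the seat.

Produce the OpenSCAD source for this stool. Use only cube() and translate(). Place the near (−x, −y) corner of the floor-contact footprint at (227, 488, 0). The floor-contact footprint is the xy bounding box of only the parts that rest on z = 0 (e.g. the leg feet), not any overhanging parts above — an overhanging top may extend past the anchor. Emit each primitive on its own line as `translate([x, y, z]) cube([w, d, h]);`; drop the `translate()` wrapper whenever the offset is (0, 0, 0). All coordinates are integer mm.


translate([227, 488, 375]) cube([358, 252, 39]);
translate([227, 488, 0]) cube([48, 48, 375]);
translate([537, 488, 0]) cube([48, 48, 375]);
translate([227, 692, 0]) cube([48, 48, 375]);
translate([537, 692, 0]) cube([48, 48, 375]);


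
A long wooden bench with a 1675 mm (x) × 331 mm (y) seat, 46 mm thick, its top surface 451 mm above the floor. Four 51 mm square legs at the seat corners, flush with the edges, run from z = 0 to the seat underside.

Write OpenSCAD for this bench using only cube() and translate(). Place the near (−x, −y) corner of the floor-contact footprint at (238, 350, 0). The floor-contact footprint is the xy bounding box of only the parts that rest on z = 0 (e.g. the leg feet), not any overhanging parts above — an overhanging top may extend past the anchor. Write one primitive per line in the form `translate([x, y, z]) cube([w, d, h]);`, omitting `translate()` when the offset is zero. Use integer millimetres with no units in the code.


// leg_h = 451 − 46 = 405
translate([238, 350, 405]) cube([1675, 331, 46]);
translate([238, 350, 0]) cube([51, 51, 405]);
translate([238, 630, 0]) cube([51, 51, 405]);
translate([1862, 350, 0]) cube([51, 51, 405]);
translate([1862, 630, 0]) cube([51, 51, 405]);


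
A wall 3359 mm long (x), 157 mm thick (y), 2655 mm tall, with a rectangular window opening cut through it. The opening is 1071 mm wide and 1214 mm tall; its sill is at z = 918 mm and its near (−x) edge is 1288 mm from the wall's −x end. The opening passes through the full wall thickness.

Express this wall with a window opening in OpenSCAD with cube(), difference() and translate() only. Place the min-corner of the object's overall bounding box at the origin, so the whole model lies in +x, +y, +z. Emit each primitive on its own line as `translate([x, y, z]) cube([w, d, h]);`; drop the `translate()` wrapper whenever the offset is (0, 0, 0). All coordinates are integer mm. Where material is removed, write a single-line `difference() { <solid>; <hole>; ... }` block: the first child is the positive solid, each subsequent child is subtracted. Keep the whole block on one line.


difference() { cube([3359, 157, 2655]); translate([1288, 0, 918]) cube([1071, 157, 1214]); }


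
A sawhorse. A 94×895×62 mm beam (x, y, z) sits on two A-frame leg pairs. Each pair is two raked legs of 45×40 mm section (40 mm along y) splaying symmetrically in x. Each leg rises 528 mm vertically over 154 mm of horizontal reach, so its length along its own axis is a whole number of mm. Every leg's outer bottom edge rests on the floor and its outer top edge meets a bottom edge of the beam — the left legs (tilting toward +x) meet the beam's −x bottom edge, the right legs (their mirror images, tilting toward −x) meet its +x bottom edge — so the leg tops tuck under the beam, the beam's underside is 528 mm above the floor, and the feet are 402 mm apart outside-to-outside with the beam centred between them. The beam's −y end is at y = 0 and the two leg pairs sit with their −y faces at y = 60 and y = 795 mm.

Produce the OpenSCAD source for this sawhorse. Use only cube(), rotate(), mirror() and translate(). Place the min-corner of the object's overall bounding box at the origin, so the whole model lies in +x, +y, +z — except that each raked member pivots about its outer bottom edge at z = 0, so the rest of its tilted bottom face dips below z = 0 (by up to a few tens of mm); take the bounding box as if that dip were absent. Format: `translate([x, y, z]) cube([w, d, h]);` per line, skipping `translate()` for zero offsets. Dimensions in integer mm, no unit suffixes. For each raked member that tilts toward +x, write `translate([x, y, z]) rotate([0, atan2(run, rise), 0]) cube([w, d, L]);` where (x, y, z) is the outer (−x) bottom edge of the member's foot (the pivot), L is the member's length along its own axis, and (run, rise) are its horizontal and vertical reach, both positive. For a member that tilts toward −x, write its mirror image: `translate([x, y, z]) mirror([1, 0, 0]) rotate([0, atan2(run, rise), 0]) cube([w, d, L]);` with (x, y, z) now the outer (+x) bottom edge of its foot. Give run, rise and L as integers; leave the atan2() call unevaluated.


// leg length = √(154² + 528²) = 550
// right-leg outer foot x = 2·154 + 94 = 402
// beam min-corner = (154, 0, 528)
translate([154, 0, 528]) cube([94, 895, 62]);
translate([0, 60, 0]) rotate([0, atan2(154, 528), 0]) cube([45, 40, 550]);
translate([402, 60, 0]) mirror([1, 0, 0]) rotate([0, atan2(154, 528), 0]) cube([45, 40, 550]);
translate([0, 795, 0]) rotate([0, atan2(154, 528), 0]) cube([45, 40, 550]);
translate([402, 795, 0]) mirror([1, 0, 0]) rotate([0, atan2(154, 528), 0]) cube([45, 40, 550]);


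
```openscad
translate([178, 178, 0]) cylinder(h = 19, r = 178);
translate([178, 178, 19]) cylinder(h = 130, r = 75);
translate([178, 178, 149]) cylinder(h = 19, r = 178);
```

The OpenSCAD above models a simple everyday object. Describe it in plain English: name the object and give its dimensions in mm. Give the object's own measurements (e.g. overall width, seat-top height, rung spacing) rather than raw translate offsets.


A spool: two coaxial disc flanges of radius 178 mm and thickness 19 mm, joined by a core cylinder of radius 75 mm and height 130 mm. The lower flange rests on z = 0 and the three cylinders share a vertical axis.


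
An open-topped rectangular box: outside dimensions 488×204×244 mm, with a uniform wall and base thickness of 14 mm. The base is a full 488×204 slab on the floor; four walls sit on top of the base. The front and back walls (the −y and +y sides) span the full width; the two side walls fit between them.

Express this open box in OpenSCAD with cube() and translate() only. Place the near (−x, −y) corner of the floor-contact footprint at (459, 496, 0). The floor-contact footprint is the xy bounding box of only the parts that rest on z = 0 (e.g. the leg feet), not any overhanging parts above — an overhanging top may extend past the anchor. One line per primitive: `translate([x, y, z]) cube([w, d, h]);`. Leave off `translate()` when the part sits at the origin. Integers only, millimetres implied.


translate([459, 496, 0]) cube([488, 204, 14]);
translate([459, 496, 14]) cube([488, 14, 230]);
translate([459, 686, 14]) cube([488, 14, 230]);
translate([459, 510, 14]) cube([14, 176, 230]);
translate([933, 510, 14]) cube([14, 176, 230]);


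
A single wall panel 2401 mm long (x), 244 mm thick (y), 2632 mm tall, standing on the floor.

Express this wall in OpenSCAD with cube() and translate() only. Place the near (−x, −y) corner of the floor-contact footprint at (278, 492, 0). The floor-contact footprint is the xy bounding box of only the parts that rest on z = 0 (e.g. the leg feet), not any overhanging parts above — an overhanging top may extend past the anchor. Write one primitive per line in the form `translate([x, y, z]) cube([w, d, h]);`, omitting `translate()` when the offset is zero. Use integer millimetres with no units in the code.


translate([278, 492, 0]) cube([2401, 244, 2632]);


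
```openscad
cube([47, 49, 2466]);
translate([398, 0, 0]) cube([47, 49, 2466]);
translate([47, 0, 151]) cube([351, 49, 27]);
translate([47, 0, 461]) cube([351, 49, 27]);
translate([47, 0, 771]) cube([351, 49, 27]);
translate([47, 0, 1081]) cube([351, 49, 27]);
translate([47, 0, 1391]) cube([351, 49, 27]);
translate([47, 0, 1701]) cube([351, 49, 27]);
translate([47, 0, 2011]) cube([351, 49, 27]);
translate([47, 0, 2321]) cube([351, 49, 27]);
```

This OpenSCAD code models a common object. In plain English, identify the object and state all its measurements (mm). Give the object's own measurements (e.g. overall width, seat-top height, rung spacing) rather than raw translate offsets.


A straight ladder. Two 47×49 mm vertical rails, 2466 mm tall, stand 445 mm apart (outside-to-outside) with their front faces coplanar on the −y side. 8 rungs, each 49 mm deep and 27 mm tall, span between the inner faces of the rails, front faces flush with the rails. The lowest rung's underside is at z = 151 mm and rungs are spaced 310 mm apart (underside to underside).


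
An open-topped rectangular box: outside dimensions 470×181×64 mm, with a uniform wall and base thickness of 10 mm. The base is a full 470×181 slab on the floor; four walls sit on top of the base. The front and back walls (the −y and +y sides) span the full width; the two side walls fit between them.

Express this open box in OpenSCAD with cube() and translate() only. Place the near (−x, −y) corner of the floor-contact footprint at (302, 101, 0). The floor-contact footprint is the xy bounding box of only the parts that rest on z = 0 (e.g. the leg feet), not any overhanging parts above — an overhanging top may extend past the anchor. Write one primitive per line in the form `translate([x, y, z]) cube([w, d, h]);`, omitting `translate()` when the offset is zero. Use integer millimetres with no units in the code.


translate([302, 101, 0]) cube([470, 181, 10]);
translate([302, 101, 10]) cube([470, 10, 54]);
translate([302, 272, 10]) cube([470, 10, 54]);
translate([302, 111, 10]) cube([10, 161, 54]);
translate([762, 111, 10]) cube([10, 161, 54]);


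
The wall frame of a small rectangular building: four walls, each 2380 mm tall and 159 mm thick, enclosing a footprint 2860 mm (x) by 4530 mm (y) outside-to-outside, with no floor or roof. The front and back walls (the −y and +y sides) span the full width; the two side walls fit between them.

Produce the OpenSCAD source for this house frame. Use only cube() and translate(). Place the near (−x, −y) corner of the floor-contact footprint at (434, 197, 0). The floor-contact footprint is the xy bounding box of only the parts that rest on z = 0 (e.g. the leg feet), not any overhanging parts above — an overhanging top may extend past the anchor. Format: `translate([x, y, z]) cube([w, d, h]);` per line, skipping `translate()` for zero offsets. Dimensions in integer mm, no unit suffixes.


translate([434, 197, 0]) cube([2860, 159, 2380]);
translate([434, 4568, 0]) cube([2860, 159, 2380]);
translate([434, 356, 0]) cube([159, 4212, 2380]);
translate([3135, 356, 0]) cube([159, 4212, 2380]);
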